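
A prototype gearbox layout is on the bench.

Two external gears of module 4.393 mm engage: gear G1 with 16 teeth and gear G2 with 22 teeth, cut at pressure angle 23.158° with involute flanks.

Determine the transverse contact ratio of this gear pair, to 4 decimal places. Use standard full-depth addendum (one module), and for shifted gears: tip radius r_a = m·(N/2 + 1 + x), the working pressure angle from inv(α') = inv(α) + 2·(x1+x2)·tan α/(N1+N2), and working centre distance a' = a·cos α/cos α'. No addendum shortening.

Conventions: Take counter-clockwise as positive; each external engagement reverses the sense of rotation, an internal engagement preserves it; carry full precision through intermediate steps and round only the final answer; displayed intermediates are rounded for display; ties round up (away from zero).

1.4447

topology: single-mesh involute geometry — m = 4.393, 16T/22T pair
base radii: r_b1 = 32.312232, r_b2 = 44.429320
tip radii: r_a1 = 39.537000, r_a2 = 52.716000
no profile shift: α' = α, a' = a
action lengths: √(r_a1²−r_b1²) = 22.783635, √(r_a2²−r_b2²) = 28.372737
base pitch p_b = π·m·cos α = 12.688984
CR = (22.783635 + 28.372737 − 83.467000·sin 23.15800°)/12.688984 = 1.444676
contact ratio ≈ 1.4447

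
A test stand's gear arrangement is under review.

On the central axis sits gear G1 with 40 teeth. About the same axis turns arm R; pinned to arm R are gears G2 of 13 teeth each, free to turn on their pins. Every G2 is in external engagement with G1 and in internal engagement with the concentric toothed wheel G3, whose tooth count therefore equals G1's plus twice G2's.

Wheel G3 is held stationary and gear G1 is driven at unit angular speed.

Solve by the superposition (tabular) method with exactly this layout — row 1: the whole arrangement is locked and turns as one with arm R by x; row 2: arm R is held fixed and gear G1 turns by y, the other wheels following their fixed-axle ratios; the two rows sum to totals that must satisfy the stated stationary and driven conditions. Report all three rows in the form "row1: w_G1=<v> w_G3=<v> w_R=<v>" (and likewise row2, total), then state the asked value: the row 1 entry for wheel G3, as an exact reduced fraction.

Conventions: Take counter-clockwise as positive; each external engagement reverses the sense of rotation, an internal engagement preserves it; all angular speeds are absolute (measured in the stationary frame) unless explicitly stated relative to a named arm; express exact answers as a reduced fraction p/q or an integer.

row1: w_G1=20/53 w_G3=20/53 w_R=20/53
row2: w_G1=33/53 w_G3=-20/53 w_R=0
total: w_G1=1 w_G3=0 w_R=20/53
asked value: 20/53

topology: planetary set — G1 40T / G2 13T / G3 66T, arm = carrier (Willis)
row 1 (train locked, turned with arm): all members turn x
row 2: sun turns y, ring = −(40/66)·y, arm 0
boundary: total ω_ring = x − (40/66)·y = 0 and total ω_sun = x + y = 1  ⇒  y = 33/53, x = 20/53
row 2 ring = −(40/66)·33/53 = -20/53
totals (row 1 + row 2): sun 20/53 + 33/53 = 1, ring 20/53 + (-20/53) = 0, arm 20/53 + 0 = 20/53
asked cell (row1, ring) = 20/53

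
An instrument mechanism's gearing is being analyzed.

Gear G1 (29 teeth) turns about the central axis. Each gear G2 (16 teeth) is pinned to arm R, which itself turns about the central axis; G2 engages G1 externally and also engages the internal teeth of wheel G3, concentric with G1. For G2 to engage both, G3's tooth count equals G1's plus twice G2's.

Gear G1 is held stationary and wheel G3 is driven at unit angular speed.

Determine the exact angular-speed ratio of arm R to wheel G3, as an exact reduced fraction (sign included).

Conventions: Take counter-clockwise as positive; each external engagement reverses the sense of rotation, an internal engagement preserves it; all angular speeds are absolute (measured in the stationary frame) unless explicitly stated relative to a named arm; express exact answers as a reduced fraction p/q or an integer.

recognized (axles ride arm R): planetary set, 29/16/61 teeth
ring teeth: 29 + 2·16 = 61
29(ω_sun−ω_arm) = −61(ω_ring−ω_arm),  ω_sun = 0, ω_ring = 1
29(0−ω_arm) = −61(1−ω_arm)  ⇒  90·ω_arm = 61  ⇒  ω_arm = 61/90
ω_out/ω_in = 61/90

61/90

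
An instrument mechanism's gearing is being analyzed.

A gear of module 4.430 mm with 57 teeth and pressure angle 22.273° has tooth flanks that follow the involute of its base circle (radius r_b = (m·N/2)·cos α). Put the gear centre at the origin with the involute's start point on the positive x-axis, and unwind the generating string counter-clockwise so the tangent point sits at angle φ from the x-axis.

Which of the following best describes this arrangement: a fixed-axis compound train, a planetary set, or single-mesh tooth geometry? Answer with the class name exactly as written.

single-mesh involute tooth geometry (57T wheel at module 4.430)
classification: single-mesh tooth geometry

single-mesh tooth geometry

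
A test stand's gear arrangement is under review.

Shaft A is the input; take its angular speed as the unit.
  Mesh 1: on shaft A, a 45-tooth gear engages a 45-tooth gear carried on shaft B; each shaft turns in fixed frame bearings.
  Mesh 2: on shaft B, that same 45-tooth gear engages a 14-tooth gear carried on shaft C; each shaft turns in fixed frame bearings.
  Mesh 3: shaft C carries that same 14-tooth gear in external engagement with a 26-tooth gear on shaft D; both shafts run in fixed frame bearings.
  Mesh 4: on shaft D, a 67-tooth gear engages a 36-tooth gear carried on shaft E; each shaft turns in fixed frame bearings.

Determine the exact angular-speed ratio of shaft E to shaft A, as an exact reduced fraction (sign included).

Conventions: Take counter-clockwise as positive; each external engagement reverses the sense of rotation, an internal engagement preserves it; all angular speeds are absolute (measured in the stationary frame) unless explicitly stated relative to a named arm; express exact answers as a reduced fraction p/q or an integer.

class = fixed-axis compound train [4 meshes; 4 ratios multiply, 4 sense flips]
mesh 1 [45T→45T]: running ratio 1, sense −
mesh 2 [45T→14T]: running ratio 45/14, sense +
mesh 3 [14T→26T]: running ratio 45/26, sense −
mesh 4 [67T→36T]: running ratio 335/104, sense +
ω_out/ω_in = 335/104

335/104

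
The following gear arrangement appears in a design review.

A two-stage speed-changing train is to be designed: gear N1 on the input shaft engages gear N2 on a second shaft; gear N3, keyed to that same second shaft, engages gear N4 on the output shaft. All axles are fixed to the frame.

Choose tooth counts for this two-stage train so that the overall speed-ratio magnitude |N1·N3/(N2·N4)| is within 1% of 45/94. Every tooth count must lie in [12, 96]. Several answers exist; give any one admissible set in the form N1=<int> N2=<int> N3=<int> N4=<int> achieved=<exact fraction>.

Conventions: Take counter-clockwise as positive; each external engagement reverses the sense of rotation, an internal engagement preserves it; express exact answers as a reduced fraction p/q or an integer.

class = fixed-axis compound train [2-stage, 45/94 wanted]
target = 45/94 in lowest terms: an exact hit needs N1·N3 = k·45 and N2·N4 = k·94 for one integer k, every count in [12, 96]; additionally prefer no 1:1 stage (N1 ≠ N2, N3 ≠ N4)
k = 1…5: no 1:1-free in-range split of k·45 and k·94 into factor pairs; take k = 6
k = 6: N1·N3 = 270 = 15·18, N2·N4 = 564 = 12·47
achieved = 15·18/(12·47) = 45/94; |achieved − target| = 0 ≤ 9/1880 ✓

N1=15 N2=12 N3=18 N4=47 achieved=45/94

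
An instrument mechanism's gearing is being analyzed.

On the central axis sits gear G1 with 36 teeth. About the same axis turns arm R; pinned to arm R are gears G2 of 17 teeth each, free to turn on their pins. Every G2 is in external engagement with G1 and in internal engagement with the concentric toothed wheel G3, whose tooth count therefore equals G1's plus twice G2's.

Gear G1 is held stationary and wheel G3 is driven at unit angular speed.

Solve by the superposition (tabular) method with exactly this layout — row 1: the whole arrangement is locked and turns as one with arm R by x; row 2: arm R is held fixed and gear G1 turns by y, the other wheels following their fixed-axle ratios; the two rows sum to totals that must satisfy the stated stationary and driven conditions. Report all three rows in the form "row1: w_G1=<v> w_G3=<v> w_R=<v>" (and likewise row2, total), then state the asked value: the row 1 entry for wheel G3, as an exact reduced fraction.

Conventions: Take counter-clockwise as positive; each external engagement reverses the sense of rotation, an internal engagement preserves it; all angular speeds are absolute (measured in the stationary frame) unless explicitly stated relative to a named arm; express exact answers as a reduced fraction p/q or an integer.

class = planetary set [G3 = 36+2·17 = 70; Willis about the carrier]
row 1: whole set turns with the arm by x
row 2: sun turns y, ring = −(36/70)·y, arm 0
boundary: total ω_sun = x + y = 0 and total ω_ring = x − (36/70)·y = 1  ⇒  y = -35/53, x = 35/53
row 2 ring = −(36/70)·(-35/53) = 18/53
totals (row 1 + row 2): sun 35/53 + (-35/53) = 0, ring 35/53 + 18/53 = 1, arm 35/53 + 0 = 35/53
asked cell (row1, ring) = 35/53

row1: w_G1=35/53 w_G3=35/53 w_R=35/53
row2: w_G1=-35/53 w_G3=18/53 w_R=0
total: w_G1=0 w_G3=1 w_R=35/53
asked value: 35/53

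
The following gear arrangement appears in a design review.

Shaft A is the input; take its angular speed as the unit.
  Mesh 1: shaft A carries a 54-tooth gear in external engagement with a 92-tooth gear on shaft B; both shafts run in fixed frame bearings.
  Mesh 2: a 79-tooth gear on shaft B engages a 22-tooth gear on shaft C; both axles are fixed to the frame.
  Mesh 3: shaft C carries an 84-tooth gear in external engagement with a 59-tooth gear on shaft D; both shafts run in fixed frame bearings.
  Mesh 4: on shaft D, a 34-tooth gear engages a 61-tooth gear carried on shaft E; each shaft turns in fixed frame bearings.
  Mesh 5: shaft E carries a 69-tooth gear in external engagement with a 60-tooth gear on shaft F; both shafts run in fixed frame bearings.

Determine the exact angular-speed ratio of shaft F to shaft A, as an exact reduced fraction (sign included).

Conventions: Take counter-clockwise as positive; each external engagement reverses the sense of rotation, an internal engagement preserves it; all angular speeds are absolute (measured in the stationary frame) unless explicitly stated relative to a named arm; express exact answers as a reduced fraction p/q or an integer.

class = fixed-axis compound train [5 meshes; 5 ratios multiply, 5 sense flips]
mesh 1 [54T→92T]: running ratio 27/46, sense −
mesh 2 [79T→22T]: running ratio 2133/1012, sense +
mesh 3 [84T→59T]: running ratio 44793/14927, sense −
mesh 4 [34T→61T]: running ratio 1522962/910547, sense +
mesh 5 [69T→60T]: running ratio 761481/395890, sense −
ω_out/ω_in = -761481/395890

-761481/395890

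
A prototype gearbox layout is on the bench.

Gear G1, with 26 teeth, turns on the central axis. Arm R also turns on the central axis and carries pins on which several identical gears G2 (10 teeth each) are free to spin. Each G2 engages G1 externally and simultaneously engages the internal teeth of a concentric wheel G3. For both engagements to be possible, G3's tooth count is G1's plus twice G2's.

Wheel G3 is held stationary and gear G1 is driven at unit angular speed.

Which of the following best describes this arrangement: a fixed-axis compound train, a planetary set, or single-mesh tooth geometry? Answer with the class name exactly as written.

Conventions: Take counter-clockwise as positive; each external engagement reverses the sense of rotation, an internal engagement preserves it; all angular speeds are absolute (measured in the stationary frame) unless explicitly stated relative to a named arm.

planetary set (26T centre, 10T on arm, 46T internal) — Willis relation
classification: planetary set

planetary set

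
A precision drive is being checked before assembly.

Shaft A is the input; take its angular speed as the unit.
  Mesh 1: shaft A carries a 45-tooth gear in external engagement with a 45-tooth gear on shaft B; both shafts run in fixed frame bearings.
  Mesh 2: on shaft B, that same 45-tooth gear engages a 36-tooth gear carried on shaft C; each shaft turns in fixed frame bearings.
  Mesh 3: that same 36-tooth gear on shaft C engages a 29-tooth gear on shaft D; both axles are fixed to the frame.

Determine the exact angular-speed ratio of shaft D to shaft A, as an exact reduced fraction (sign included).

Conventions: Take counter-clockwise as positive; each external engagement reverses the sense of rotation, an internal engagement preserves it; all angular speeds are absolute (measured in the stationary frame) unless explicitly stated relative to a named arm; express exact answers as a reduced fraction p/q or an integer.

class = fixed-axis compound train [3 meshes; 3 ratios multiply, 3 sense flips]
mesh 1 [45T→45T]: running ratio 1, sense −
mesh 2 [45T→36T]: running ratio 5/4, sense +
mesh 3 [36T→29T]: running ratio 45/29, sense −
ω_out/ω_in = -45/29

-45/29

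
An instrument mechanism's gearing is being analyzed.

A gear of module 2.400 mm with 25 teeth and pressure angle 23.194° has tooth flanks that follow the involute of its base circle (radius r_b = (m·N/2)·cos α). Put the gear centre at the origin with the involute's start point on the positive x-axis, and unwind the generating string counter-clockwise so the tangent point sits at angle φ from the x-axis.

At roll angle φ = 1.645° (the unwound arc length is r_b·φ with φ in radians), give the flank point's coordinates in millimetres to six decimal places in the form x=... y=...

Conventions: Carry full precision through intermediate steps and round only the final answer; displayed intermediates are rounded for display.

x=27.586660 y=0.000218

recognized (one wheel, involute flank): single-mesh tooth geometry, m = 2.400, N = 25
pitch radius r_p = m·N/2 = 2.400·25/2 = 30.000000
base radius r_b = r_p·cos α = 30.000000·cos 23.194° = 27.575298
roll angle φ = 1.645° = 0.02871067 rad
x = r_b·(cos φ + φ·sin φ) = 27.586660
y = r_b·(sin φ − φ·cos φ) = 0.000218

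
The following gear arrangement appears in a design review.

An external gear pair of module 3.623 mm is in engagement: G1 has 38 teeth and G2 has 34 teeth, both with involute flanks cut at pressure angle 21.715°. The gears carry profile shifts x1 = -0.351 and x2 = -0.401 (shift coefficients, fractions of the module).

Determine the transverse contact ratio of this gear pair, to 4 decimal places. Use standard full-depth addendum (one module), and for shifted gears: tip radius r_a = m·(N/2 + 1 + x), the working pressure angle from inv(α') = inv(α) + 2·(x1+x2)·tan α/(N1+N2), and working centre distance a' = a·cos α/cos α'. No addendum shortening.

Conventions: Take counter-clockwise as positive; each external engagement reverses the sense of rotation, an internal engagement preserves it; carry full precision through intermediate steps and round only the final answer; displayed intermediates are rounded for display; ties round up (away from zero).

single-mesh involute tooth geometry (38T engaging 34T at module 3.623)
base radii: r_b1 = 63.952033, r_b2 = 57.220240
tip radii: r_a1 = 71.188327, r_a2 = 63.761177
inv(α') = inv(21.715°) + 2·(-0.351-0.401)·tan α/(38+34) = 0.01093434  ⇒  α' = 18.09386°
a' = a·cos α / cos α' = 130.4280·cos 21.715°/cos 18.09386° = 127.476091
action lengths: √(r_a1²−r_b1²) = 31.271638, √(r_a2²−r_b2²) = 28.130620
base pitch p_b = π·m·cos α = 10.574276
CR = (31.271638 + 28.130620 − 127.476091·sin 18.09386°)/10.574276 = 1.873549
contact ratio ≈ 1.8735

1.8735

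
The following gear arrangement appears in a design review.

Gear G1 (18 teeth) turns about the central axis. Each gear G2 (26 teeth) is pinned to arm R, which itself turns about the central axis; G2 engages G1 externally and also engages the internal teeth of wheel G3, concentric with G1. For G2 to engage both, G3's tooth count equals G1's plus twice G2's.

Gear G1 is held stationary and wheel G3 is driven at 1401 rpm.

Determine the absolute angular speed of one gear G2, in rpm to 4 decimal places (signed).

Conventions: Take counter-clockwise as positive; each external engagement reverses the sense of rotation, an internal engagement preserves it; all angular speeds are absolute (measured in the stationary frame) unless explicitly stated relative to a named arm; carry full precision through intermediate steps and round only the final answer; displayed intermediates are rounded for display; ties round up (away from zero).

+1885.9615 rpm

recognized (axles ride arm R): planetary set, 18/26/70 teeth
normalise by the input: solve with ω_ring = 1, then scale by 1401 rpm
ring teeth: 18 + 2·26 = 70
18(ω_sun−ω_arm) = −70(ω_ring−ω_arm),  ω_sun = 0, ω_ring = 1
18(0−ω_arm) = −70(1−ω_arm)  ⇒  88·ω_arm = 70  ⇒  ω_arm = 35/44
sun–planet mesh: 18·(0−35/44) = −26·(ω_p−ω_arm)  ⇒  ω_p−ω_arm = 315/572
ω_p = 35/44 + 315/572 = 35/26
scale: ω_p = 35/26 × 1401 rpm = +1885.9615 rpm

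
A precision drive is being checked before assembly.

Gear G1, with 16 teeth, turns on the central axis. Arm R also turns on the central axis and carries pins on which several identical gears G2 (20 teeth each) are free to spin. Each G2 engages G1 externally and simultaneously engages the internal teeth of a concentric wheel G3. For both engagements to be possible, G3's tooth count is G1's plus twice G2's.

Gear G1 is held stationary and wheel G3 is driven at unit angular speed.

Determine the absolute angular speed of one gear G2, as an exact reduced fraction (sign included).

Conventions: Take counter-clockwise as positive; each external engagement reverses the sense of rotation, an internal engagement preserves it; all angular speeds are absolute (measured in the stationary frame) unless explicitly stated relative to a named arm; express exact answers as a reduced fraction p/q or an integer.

7/5

planetary set (16T centre, 20T on arm, 56T internal) — Willis relation
ring teeth: 16 + 2·20 = 56
16(ω_sun−ω_arm) = −56(ω_ring−ω_arm),  ω_sun = 0, ω_ring = 1
16(0−ω_arm) = −56(1−ω_arm)  ⇒  72·ω_arm = 56  ⇒  ω_arm = 7/9
sun–planet mesh: 16·(0−7/9) = −20·(ω_p−ω_arm)  ⇒  ω_p−ω_arm = 28/45
ω_p = 7/9 + 28/45 = 7/5
exact speed ratio = 7/5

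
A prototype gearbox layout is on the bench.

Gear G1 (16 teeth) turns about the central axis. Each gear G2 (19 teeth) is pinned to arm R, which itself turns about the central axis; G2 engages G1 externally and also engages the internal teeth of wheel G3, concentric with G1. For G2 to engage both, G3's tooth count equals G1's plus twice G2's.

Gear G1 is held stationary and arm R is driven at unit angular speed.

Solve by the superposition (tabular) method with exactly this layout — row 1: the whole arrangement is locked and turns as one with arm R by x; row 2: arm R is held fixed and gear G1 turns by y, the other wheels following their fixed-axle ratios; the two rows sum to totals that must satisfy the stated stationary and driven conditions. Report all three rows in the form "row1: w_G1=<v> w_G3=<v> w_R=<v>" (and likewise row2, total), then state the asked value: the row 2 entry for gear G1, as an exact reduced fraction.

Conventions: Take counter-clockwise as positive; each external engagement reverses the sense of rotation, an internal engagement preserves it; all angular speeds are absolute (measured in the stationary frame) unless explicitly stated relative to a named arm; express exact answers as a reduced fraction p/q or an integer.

row1: w_G1=1 w_G3=1 w_R=1
row2: w_G1=-1 w_G3=8/27 w_R=0
total: w_G1=0 w_G3=35/27 w_R=1
asked value: -1

class = planetary set [G3 = 16+2·19 = 54; Willis about the carrier]
row 1 (train locked, turned with arm): all members turn x
row 2: sun turns y, ring = −(16/54)·y, arm 0
boundary: total ω_sun = x + y = 0 and total ω_arm = x = 1  ⇒  y = -1, x = 1
row 2 ring = −(16/54)·(-1) = 8/27
totals (row 1 + row 2): sun 1 + (-1) = 0, ring 1 + 8/27 = 35/27, arm 1 + 0 = 1
asked cell (row2, sun) = -1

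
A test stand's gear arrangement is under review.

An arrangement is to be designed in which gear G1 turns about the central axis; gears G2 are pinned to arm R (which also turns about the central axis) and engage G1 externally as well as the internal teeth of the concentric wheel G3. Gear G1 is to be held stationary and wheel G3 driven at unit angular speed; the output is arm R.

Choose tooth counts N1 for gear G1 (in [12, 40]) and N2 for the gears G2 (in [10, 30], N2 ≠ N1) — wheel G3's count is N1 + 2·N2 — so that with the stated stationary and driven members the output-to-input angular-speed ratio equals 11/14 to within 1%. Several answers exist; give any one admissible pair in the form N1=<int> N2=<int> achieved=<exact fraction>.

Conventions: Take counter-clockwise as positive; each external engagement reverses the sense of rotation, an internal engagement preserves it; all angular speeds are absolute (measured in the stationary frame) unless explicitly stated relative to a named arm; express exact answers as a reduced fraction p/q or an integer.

topology: planetary set — design target 11/14, arm = carrier (Willis)
Willis with ω_sun = 0: ω_arm/ω_ring = N3/(N1+N3); set equal to 11/14  ⇒  N3/N1 = (11/14)/(1 − 11/14) = 11/3
N3 = N1 + 2·N2  ⇒  N2/N1 = (N3/N1 − 1)/2 = (11/3 − 1)/2 = 4/3
smallest multiple with N1 ≥ 12 and N2 ≥ 10: k = 4  ⇒  N1 = 4·3 = 12, N2 = 4·4 = 16 (N1 ≤ 40, N2 ≤ 30, N2 ≠ N1 ✓), N3 = 12 + 2·16 = 44
check: N3/(N1+N3) with N1 = 12, N3 = 44 gives 11/14; |achieved − target| = 0 ≤ 11/1400 ✓

N1=12 N2=16 achieved=11/14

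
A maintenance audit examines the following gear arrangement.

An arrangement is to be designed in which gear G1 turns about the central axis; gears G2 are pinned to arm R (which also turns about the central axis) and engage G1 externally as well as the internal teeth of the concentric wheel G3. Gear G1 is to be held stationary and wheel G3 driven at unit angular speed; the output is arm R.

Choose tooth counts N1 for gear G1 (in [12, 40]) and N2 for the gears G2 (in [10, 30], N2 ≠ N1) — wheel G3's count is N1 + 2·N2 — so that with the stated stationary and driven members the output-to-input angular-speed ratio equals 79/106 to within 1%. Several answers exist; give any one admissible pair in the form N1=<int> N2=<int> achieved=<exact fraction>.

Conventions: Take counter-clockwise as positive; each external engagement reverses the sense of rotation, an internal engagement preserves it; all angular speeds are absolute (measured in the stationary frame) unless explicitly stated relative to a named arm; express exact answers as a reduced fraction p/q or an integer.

topology: planetary set — design target 79/106, arm = carrier (Willis)
Willis with ω_sun = 0: ω_arm/ω_ring = N3/(N1+N3); set equal to 79/106  ⇒  N3/N1 = (79/106)/(1 − 79/106) = 79/27
N3 = N1 + 2·N2  ⇒  N2/N1 = (N3/N1 − 1)/2 = (79/27 − 1)/2 = 26/27
smallest multiple with N1 ≥ 12 and N2 ≥ 10: k = 1  ⇒  N1 = 1·27 = 27, N2 = 1·26 = 26 (N1 ≤ 40, N2 ≤ 30, N2 ≠ N1 ✓), N3 = 27 + 2·26 = 79
check: N3/(N1+N3) with N1 = 27, N3 = 79 gives 79/106; |achieved − target| = 0 ≤ 79/10600 ✓

N1=27 N2=26 achieved=79/106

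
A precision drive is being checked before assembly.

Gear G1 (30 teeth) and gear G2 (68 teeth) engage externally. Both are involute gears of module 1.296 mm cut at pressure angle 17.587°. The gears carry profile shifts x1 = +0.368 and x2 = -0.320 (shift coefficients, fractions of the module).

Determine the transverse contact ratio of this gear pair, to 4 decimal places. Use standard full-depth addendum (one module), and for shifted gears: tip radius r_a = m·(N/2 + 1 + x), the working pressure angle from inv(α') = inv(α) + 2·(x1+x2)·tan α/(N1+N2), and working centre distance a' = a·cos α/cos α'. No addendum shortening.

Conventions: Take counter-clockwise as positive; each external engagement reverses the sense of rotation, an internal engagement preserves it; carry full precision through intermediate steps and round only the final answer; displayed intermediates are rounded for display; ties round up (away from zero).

1.7836

single-mesh involute tooth geometry (30T engaging 68T at module 1.296)
base radii: r_b1 = 18.531360, r_b2 = 42.004416
tip radii: r_a1 = 21.212928, r_a2 = 44.945280
inv(α') = inv(17.587°) + 2·(+0.368-0.320)·tan α/(30+68) = 0.01032842  ⇒  α' = 17.76220°
a' = a·cos α / cos α' = 63.5040·cos 17.587°/cos 17.76220° = 63.565909
action lengths: √(r_a1²−r_b1²) = 10.323615, √(r_a2²−r_b2²) = 15.990850
base pitch p_b = π·m·cos α = 3.881199
CR = (10.323615 + 15.990850 − 63.565909·sin 17.76220°)/3.881199 = 1.783622
contact ratio ≈ 1.7836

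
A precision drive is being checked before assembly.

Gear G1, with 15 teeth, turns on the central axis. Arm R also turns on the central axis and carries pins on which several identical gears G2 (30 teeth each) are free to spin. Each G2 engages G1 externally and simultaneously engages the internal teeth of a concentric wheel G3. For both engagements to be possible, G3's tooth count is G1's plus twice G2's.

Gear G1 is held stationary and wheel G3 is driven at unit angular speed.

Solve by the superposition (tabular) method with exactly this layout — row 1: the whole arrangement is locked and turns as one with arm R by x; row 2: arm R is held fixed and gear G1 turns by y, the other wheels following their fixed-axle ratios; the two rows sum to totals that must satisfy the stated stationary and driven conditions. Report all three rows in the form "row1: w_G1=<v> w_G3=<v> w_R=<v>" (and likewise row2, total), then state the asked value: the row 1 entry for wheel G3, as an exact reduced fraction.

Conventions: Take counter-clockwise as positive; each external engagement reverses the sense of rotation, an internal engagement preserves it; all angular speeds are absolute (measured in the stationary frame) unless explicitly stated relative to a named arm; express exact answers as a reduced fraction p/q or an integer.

row1: w_G1=5/6 w_G3=5/6 w_R=5/6
row2: w_G1=-5/6 w_G3=1/6 w_R=0
total: w_G1=0 w_G3=1 w_R=5/6
asked value: 5/6

class = planetary set [G3 = 15+2·30 = 75; Willis about the carrier]
row 1 (train locked, turned with arm): all members turn x
row 2 (arm held, sun turns y): ω_ring = −(15/75)·y, ω_arm = 0
boundary: total ω_sun = x + y = 0 and total ω_ring = x − (15/75)·y = 1  ⇒  y = -5/6, x = 5/6
row 2 ring = −(15/75)·(-5/6) = 1/6
totals (row 1 + row 2): sun 5/6 + (-5/6) = 0, ring 5/6 + 1/6 = 1, arm 5/6 + 0 = 5/6
asked cell (row1, ring) = 5/6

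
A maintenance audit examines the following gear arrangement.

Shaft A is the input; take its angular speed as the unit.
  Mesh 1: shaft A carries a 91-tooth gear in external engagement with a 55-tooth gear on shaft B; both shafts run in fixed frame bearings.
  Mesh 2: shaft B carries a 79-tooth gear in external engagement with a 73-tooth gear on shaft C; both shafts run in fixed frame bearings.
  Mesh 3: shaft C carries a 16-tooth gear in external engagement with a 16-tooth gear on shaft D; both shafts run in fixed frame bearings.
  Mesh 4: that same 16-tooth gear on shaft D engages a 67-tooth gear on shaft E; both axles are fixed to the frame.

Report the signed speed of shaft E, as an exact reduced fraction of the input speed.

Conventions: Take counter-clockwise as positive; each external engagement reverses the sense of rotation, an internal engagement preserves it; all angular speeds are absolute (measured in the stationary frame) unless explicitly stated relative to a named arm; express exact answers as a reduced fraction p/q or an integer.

115024/269005

4-mesh fixed-axis compound train (all bearings frame-fixed)
mesh 1 [91T→55T]: |ω|/ω_in = 1×91/55 = 91/55, sense flips to −
mesh 2 [79T→73T]: |ω|/ω_in = (91/55)×79/73 = 7189/4015, sense flips to +
mesh 3 [16T→16T]: |ω|/ω_in = (7189/4015)×16/16 = 7189/4015, sense flips to −
mesh 4 [16T→67T]: |ω|/ω_in = (7189/4015)×16/67 = 115024/269005, sense flips to +
signed output speed (× input speed) = 115024/269005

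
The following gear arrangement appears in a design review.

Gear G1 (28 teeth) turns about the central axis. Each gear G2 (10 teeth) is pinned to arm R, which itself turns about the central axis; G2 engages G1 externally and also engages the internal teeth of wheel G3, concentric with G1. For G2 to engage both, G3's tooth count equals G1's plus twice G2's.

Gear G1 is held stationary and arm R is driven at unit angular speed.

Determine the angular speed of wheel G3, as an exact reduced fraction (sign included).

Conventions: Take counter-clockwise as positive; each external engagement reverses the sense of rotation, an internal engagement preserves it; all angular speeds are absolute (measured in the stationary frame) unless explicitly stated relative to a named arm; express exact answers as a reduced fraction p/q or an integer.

topology: planetary set — G1 28T / G2 10T / G3 48T, arm = carrier (Willis)
ring teeth: 28 + 2·10 = 48
28(ω_sun−ω_arm) = −48(ω_ring−ω_arm),  ω_sun = 0, ω_arm = 1
ω_ring = 1 − (28/48)(0−1) = 19/12
exact speed ratio = 19/12

19/12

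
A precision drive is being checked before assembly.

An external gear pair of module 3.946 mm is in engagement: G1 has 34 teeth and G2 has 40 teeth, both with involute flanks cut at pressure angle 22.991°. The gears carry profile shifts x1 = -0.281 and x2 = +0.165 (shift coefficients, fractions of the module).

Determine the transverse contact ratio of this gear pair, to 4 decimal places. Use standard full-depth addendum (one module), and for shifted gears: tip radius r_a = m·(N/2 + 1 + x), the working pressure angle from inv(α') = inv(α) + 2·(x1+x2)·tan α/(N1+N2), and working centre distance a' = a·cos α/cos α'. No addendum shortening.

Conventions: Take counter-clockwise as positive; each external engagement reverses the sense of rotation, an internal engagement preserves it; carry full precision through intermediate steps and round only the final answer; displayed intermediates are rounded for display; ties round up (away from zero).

topology: single-mesh involute geometry — m = 3.946, 34T/40T pair
base radii: r_b1 = 61.753423, r_b2 = 72.651086
tip radii: r_a1 = 69.919174, r_a2 = 83.517090
inv(α') = inv(22.991°) + 2·(-0.281+0.165)·tan α/(34+40) = 0.02169059  ⇒  α' = 22.55864°
a' = a·cos α / cos α' = 146.0020·cos 22.991°/cos 22.55864° = 145.540169
action lengths: √(r_a1²−r_b1²) = 32.790328, √(r_a2²−r_b2²) = 41.193738
base pitch p_b = π·m·cos α = 11.412006
CR = (32.790328 + 41.193738 − 145.540169·sin 22.55864°)/11.412006 = 1.590488
contact ratio ≈ 1.5905

1.5905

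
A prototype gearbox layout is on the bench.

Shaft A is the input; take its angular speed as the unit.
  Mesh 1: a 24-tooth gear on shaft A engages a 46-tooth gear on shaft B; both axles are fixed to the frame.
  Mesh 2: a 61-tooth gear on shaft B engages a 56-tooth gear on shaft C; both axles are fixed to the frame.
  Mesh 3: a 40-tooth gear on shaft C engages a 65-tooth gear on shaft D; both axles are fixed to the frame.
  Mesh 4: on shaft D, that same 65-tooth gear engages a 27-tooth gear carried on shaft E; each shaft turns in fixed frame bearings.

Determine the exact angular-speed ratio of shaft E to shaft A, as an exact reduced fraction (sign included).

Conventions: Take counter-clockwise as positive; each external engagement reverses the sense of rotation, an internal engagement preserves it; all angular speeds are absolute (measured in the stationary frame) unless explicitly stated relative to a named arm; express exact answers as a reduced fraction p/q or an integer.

class = fixed-axis compound train [4 meshes; 4 ratios multiply, 4 sense flips]
mesh 1 [24T→46T]: running ratio 12/23, sense −
mesh 2 [61T→56T]: running ratio 183/322, sense +
mesh 3 [40T→65T]: running ratio 732/2093, sense −
mesh 4 [65T→27T]: running ratio 1220/1449, sense +
ω_out/ω_in = 1220/1449

1220/1449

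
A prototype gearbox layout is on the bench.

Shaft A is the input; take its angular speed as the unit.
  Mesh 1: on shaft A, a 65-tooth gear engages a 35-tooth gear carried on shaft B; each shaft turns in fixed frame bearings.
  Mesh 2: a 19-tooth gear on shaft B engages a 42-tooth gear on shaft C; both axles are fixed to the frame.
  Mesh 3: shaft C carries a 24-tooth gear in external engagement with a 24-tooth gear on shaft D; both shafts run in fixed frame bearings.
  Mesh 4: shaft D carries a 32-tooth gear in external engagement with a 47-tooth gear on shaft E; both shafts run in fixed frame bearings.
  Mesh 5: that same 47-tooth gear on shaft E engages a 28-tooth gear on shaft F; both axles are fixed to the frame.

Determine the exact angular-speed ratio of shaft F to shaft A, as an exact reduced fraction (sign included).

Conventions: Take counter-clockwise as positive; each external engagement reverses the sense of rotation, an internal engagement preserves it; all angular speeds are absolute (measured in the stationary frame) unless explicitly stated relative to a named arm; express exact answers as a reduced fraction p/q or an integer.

-988/1029

class = fixed-axis compound train [5 meshes; 5 ratios multiply, 5 sense flips]
mesh 1 [65T→35T]: running ratio 13/7, sense −
mesh 2 [19T→42T]: running ratio 247/294, sense +
mesh 3 [24T→24T]: running ratio 247/294, sense −
mesh 4 [32T→47T]: running ratio 3952/6909, sense +
mesh 5 [47T→28T]: running ratio 988/1029, sense −
ω_out/ω_in = -988/1029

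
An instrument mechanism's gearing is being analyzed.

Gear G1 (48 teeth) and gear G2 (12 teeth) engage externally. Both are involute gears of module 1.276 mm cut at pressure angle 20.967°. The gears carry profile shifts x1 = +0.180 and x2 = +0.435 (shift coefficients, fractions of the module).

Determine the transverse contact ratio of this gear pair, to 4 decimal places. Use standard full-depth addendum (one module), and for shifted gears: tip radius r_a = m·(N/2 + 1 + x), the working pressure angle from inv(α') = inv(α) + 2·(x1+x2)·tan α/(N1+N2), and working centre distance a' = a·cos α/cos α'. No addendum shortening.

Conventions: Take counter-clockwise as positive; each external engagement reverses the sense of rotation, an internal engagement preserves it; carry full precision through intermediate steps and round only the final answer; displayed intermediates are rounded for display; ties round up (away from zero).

class = single-mesh tooth geometry [involute pair 48T × 12T, m = 1.276]
base radii: r_b1 = 28.596283, r_b2 = 7.149071
tip radii: r_a1 = 32.129680, r_a2 = 9.487060
inv(α') = inv(20.967°) + 2·(+0.180+0.435)·tan α/(48+12) = 0.02511584  ⇒  α' = 23.63724°
a' = a·cos α / cos α' = 38.2800·cos 20.967°/cos 23.63724° = 39.018954
action lengths: √(r_a1²−r_b1²) = 14.648171, √(r_a2²−r_b2²) = 6.236593
base pitch p_b = π·m·cos α = 3.743245
CR = (14.648171 + 6.236593 − 39.018954·sin 23.63724°)/3.743245 = 1.399942
contact ratio ≈ 1.3999

1.3999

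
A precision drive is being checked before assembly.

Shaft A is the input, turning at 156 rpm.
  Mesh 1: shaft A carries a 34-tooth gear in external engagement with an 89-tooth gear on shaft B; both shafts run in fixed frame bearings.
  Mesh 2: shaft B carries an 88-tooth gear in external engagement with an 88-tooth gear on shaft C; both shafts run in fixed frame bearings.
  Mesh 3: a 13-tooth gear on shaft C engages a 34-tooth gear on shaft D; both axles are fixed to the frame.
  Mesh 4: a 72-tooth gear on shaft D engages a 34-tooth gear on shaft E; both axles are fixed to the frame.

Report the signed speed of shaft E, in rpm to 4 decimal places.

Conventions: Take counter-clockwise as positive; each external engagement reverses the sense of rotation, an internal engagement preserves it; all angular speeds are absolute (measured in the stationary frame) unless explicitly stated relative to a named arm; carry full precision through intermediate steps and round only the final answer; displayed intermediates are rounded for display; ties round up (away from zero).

recognized (5 fixed axles, 4 meshes): fixed-axis compound train
mesh 1 [34T→89T]: ω = 156.0000×34/89 = 59.5955 rpm, sense flips to −
mesh 2 [88T→88T]: ω = 59.5955×88/88 = 59.5955 rpm, sense flips to +
mesh 3 [13T→34T]: ω = 59.5955×13/34 = 22.7865 rpm, sense flips to −
mesh 4 [72T→34T]: ω = 22.7865×72/34 = 48.2538 rpm, sense flips to +
signed output speed = +48.2538 rpm

+48.2538 rpm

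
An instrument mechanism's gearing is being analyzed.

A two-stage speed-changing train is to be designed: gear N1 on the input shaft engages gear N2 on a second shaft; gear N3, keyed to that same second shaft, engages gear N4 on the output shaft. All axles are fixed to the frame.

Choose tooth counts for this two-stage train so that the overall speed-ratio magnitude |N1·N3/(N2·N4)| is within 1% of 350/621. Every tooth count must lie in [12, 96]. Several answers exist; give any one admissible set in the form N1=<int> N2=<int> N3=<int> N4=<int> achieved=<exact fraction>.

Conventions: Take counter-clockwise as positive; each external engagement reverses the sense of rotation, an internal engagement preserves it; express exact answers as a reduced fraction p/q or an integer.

N1=14 N2=23 N3=25 N4=27 achieved=350/621

topology: fixed-axis compound train — 2 stages, target 350/621
target = 350/621 in lowest terms: an exact hit needs N1·N3 = k·350 and N2·N4 = k·621 for one integer k, every count in [12, 96]; additionally prefer no 1:1 stage (N1 ≠ N2, N3 ≠ N4)
k = 1: N1·N3 = 350 = 14·25, N2·N4 = 621 = 23·27
achieved = 14·25/(23·27) = 350/621; |achieved − target| = 0 ≤ 7/1242 ✓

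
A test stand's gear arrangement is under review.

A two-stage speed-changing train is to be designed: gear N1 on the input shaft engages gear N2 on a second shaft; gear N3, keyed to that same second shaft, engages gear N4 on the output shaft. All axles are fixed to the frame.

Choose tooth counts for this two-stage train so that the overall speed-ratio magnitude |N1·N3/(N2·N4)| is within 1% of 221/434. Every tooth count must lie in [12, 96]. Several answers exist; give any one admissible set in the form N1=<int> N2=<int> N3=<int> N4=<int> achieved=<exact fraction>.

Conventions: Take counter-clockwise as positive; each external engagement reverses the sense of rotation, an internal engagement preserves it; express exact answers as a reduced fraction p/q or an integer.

N1=13 N2=14 N3=17 N4=31 achieved=221/434

class = fixed-axis compound train [2-stage, 221/434 wanted]
target = 221/434 in lowest terms: an exact hit needs N1·N3 = k·221 and N2·N4 = k·434 for one integer k, every count in [12, 96]; additionally prefer no 1:1 stage (N1 ≠ N2, N3 ≠ N4)
k = 1: N1·N3 = 221 = 13·17, N2·N4 = 434 = 14·31
achieved = 13·17/(14·31) = 221/434; |achieved − target| = 0 ≤ 221/43400 ✓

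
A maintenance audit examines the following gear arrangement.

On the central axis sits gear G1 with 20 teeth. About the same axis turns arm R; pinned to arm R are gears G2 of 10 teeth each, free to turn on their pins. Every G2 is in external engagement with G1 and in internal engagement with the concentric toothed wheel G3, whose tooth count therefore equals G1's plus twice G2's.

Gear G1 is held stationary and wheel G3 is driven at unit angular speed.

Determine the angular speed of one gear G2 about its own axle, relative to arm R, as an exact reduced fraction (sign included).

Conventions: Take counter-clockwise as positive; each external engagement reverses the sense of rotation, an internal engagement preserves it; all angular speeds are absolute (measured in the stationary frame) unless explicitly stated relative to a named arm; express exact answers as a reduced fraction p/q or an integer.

4/3

planetary set (20T centre, 10T on arm, 40T internal) — Willis relation
ring teeth: 20 + 2·10 = 40
20(ω_sun−ω_arm) = −40(ω_ring−ω_arm),  ω_sun = 0, ω_ring = 1
20(0−ω_arm) = −40(1−ω_arm)  ⇒  60·ω_arm = 40  ⇒  ω_arm = 2/3
sun–planet mesh: 20·(0−2/3) = −10·(ω_p−ω_arm)  ⇒  ω_p−ω_arm = 4/3
exact speed ratio = 4/3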